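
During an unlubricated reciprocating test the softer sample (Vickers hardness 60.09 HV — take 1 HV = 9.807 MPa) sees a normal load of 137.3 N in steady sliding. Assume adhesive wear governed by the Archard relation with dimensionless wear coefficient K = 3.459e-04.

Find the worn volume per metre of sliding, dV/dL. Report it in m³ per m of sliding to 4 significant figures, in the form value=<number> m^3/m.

value=8.059e-11 m^3/m

Every step runs at exact precision; intermediate values are printed rounded, and rounded once at the end, at four significant digits.
Hardness H = 60.09 HV × 9.807 MPa/HV = 589.3 MPa = 5.893e+08 Pa.
Restated in SI base units: W = 137.3 N, H = 5.893e+08 Pa, K = 3.459e-04.
The wear rate dV/dL = K·W/H, per unit distance: 3.459e-04 · 137.3 / 5.893e+08 = 8.059e-11 m³/m.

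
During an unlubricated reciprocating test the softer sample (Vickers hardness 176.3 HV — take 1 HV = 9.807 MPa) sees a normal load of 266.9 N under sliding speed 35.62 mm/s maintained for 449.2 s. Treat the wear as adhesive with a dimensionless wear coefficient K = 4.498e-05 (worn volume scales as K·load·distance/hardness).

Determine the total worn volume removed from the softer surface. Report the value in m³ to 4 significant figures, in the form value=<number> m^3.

value=1.111e-10 m^3

The algebra keeps full precision — intermediate values are displayed rounded; a single final rounding: 4 significant figures.
Convert: Sliding speed v = 35.62 mm/s = 0.03562 m/s. Total distance L = v·t = 0.03562 m/s × 449.2 s = 16.00 m.
Convert: Hardness H = 176.3 HV × 9.807 MPa/HV = 1729 MPa = 1.729e+09 Pa.
Expressed in SI base units: W = 266.9 N, H = 1.729e+09 Pa, K = 4.498e-05.
Volume removed: V = K·W·L/H = 4.498e-05 · 266.9 · 16.00 / 1.729e+09 = 1.111e-10 m³.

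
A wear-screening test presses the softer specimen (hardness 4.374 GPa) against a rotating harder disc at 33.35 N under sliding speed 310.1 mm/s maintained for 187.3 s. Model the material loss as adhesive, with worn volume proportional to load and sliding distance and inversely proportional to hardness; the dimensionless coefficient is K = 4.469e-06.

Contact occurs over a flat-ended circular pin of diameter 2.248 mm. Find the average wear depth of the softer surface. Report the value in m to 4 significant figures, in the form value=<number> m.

Shown intermediates are rounded. The algebra carries full precision; rounded once at the end to 4 significant figures.
Sliding speed v = 310.1 mm/s = 0.3101 m/s. The distance L = v·t = 0.3101 m/s × 187.3 s = 58.08 m.
Hardness H = 4.374 GPa = 4.374e+09 Pa.
Pin diameter d = 2.248 mm = 0.002248 m. Contact area A = π·d²/4 = π·(0.002248 m)²/4 = 3.969e-06 m².
SI base units throughout: W = 33.35 N, H = 4.374e+09 Pa, K = 4.469e-06.
Apply Archard: V = K·W·L/H = 4.469e-06 · 33.35 · 58.08 / 4.374e+09 = 1.979e-12 m³.
Average depth h = V/A = 1.979e-12 / 3.969e-06 = 4.986e-07 m.

value=4.986e-07 m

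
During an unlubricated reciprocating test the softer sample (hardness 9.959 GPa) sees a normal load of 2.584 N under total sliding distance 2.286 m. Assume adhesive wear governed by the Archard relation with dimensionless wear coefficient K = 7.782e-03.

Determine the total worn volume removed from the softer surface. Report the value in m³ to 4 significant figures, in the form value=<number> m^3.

Intermediates are displayed rounded. Every step runs at full precision — rounded just once: four significant digits.
Hardness H = 9.959 GPa = 9.959e+09 Pa.
As SI base values: W = 2.584 N, H = 9.959e+09 Pa, K = 7.782e-03.
Wear volume V = K·W·L/H = 7.782e-03 · 2.584 · 2.286 / 9.959e+09 = 4.616e-12 m³.

value=4.616e-12 m^3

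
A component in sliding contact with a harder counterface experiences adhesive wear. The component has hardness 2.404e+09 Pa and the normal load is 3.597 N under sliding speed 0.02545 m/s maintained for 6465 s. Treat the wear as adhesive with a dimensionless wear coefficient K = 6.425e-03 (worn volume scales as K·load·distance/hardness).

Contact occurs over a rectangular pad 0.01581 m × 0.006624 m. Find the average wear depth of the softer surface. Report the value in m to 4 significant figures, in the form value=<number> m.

All working math maintains full float precision — the intermediates are printed rounded — a lone final rounding to 4 significant digits.
Distance covered L = v·t = 0.02545 m/s × 6465 s = 164.5 m.
Contact area A = 0.01581 m × 0.006624 m = 1.047e-04 m².
SI base units throughout: W = 3.597 N, H = 2.404e+09 Pa, K = 6.425e-03.
Worn volume V = K·W·L/H = 6.425e-03 · 3.597 · 164.5 / 2.404e+09 = 1.582e-09 m³.
Average depth h = V/A = 1.582e-09 / 1.047e-04 = 1.510e-05 m.

value=1.510e-05 m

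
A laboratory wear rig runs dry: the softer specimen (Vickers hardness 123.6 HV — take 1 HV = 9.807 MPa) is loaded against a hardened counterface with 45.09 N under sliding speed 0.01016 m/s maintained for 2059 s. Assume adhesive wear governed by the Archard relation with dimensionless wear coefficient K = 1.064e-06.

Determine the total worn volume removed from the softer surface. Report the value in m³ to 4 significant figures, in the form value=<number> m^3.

Shown intermediates are rounded, and all arithmetic keeps exact precision. Rounded just once to 4 significant figures.
Sliding distance L = v·t = 0.01016 m/s × 2059 s = 20.92 m.
Hardness H = 123.6 HV × 9.807 MPa/HV = 1212 MPa = 1.212e+09 Pa.
In SI base units: W = 45.09 N, H = 1.212e+09 Pa, K = 1.064e-06.
Volume removed: V = K·W·L/H = 1.064e-06 · 45.09 · 20.92 / 1.212e+09 = 8.280e-13 m³.

value=8.280e-13 m^3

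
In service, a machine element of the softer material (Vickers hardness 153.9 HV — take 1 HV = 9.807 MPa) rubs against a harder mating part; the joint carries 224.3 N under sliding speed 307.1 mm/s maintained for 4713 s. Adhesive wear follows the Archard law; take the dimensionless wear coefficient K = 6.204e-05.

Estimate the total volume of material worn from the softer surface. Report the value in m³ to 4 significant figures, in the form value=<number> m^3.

The computation holds full float precision. Intermediate values appear rounded, and rounded just once, at four significant figures.
Convert: Sliding speed v = 307.1 mm/s = 0.3071 m/s. Distance L = v·t = 0.3071 m/s × 4713 s = 1447 m.
Convert: Hardness H = 153.9 HV × 9.807 MPa/HV = 1509 MPa = 1.509e+09 Pa.
SI base units throughout: W = 224.3 N, H = 1.509e+09 Pa, K = 6.204e-05.
By Archard's law, V = K·W·L/H = 6.204e-05 · 224.3 · 1447 / 1.509e+09 = 1.334e-08 m³.

value=1.334e-08 m^3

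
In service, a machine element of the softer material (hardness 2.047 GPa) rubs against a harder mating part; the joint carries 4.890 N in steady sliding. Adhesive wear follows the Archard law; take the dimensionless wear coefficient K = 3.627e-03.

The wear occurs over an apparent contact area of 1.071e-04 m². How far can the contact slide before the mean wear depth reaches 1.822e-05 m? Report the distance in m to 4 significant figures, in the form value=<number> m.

value=225.2 m

Intermediate values appear rounded, and all arithmetic holds exact precision. Rounded once at the end: 4 significant figures.
Hardness H = 2.047 GPa = 2.047e+09 Pa.
Expressed in SI base units: W = 4.890 N, H = 2.047e+09 Pa, K = 3.627e-03.
At the depth limit, V_lim = h_lim·A = 1.822e-05 · 1.071e-04 = 1.951e-09 m³.
Inverting, life L = V_lim·H/(K·W) = 1.951e-09 · 2.047e+09 / (3.627e-03 · 4.890) = 225.2 m.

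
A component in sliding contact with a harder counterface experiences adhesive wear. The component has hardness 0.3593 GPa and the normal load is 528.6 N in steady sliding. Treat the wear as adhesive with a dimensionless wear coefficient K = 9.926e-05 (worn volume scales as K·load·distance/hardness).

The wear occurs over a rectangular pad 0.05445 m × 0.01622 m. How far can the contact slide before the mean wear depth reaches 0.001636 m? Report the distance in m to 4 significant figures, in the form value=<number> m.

Intermediate values are printed rounded. The algebra carries exact precision. Rounded once at the end to 4 significant digits.
Hardness H = 0.3593 GPa = 3.593e+08 Pa.
Contact area A = 0.05445 m × 0.01622 m = 8.832e-04 m².
In SI base units, W = 528.6 N, H = 3.593e+08 Pa, K = 9.926e-05.
Limit volume V_lim = h_lim·A = 0.001636 · 8.832e-04 = 1.445e-06 m³.
Thus life L = V_lim·H/(K·W) = 1.445e-06 · 3.593e+08 / (9.926e-05 · 528.6) = 9894 m.

value=9894 m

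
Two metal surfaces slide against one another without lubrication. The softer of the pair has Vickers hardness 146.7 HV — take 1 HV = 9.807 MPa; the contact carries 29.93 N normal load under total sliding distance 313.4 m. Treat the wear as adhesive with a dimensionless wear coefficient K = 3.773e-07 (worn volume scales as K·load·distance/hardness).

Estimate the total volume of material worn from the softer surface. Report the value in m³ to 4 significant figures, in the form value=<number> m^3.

value=2.460e-12 m^3

The computation maintains full precision; intermediate values are displayed rounded; rounded just once: 4 significant figures.
Hardness H = 146.7 HV × 9.807 MPa/HV = 1439 MPa = 1.439e+09 Pa.
SI base units throughout: W = 29.93 N, H = 1.439e+09 Pa, K = 3.773e-07.
Volume removed: V = K·W·L/H = 3.773e-07 · 29.93 · 313.4 / 1.439e+09 = 2.460e-12 m³.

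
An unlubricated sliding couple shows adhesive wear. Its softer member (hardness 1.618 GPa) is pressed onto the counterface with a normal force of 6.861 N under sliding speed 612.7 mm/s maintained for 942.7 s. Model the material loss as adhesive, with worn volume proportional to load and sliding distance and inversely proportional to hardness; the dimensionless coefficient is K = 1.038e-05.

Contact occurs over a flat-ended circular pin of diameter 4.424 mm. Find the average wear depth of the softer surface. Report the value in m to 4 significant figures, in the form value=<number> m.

value=1.654e-06 m

All working math maintains full float precision; shown intermediates are rounded — rounded just once: four significant digits.
Convert: Sliding speed v = 612.7 mm/s = 0.6127 m/s. Sliding distance L = v·t = 0.6127 m/s × 942.7 s = 577.6 m.
Convert: Hardness H = 1.618 GPa = 1.618e+09 Pa.
Convert: Pin diameter d = 4.424 mm = 0.004424 m. Contact area A = π·d²/4 = π·(0.004424 m)²/4 = 1.537e-05 m².
SI base units throughout: W = 6.861 N, H = 1.618e+09 Pa, K = 1.038e-05.
By Archard's law, V = K·W·L/H = 1.038e-05 · 6.861 · 577.6 / 1.618e+09 = 2.542e-11 m³.
Wear depth h = V/A = 2.542e-11 / 1.537e-05 = 1.654e-06 m.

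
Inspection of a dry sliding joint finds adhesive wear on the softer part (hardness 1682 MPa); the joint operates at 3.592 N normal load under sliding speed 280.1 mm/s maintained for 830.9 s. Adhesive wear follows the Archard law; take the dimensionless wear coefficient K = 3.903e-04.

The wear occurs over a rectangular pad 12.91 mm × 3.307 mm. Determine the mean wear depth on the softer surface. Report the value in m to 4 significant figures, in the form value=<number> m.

value=4.544e-06 m

All working math carries full float precision; intermediate values appear rounded. Rounded just once to four significant digits.
Sliding speed v = 280.1 mm/s = 0.2801 m/s. The distance L = v·t = 0.2801 m/s × 830.9 s = 232.7 m.
Hardness H = 1682 MPa = 1.682e+09 Pa.
Pad sides 12.91 mm × 3.307 mm = 0.01291 m × 0.003307 m. Contact area A = 0.01291 m × 0.003307 m = 4.269e-05 m².
In SI base units: W = 3.592 N, H = 1.682e+09 Pa, K = 3.903e-04.
The Archard volume V = K·W·L/H = 3.903e-04 · 3.592 · 232.7 / 1.682e+09 = 1.940e-10 m³.
Wear depth h = V/A = 1.940e-10 / 4.269e-05 = 4.544e-06 m.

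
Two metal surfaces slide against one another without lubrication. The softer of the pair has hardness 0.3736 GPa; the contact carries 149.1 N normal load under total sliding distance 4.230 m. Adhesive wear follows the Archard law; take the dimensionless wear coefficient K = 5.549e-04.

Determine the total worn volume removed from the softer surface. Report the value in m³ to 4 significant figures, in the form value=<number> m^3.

value=9.368e-10 m^3

Intermediate values are printed rounded. The algebra maintains exact precision, and one final rounding to four significant digits.
Hardness H = 0.3736 GPa = 3.736e+08 Pa.
In SI base units: W = 149.1 N, H = 3.736e+08 Pa, K = 5.549e-04.
Apply Archard: V = K·W·L/H = 5.549e-04 · 149.1 · 4.230 / 3.736e+08 = 9.368e-10 m³.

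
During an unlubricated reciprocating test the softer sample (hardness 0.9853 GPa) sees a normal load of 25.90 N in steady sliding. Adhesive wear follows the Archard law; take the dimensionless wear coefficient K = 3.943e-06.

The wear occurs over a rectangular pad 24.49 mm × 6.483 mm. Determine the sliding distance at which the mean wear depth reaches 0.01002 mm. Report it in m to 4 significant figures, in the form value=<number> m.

All arithmetic maintains exact precision; the intermediates appear rounded; one last rounding, at four significant digits.
Hardness H = 0.9853 GPa = 9.853e+08 Pa.
Pad sides 24.49 mm × 6.483 mm = 0.02449 m × 0.006483 m. Contact area A = 0.02449 m × 0.006483 m = 1.588e-04 m².
Depth limit h_lim = 0.01002 mm = 1.002e-05 m.
In SI base units, W = 25.90 N, H = 9.853e+08 Pa, K = 3.943e-06.
Volume at the limit: V_lim = h_lim·A = 1.002e-05 · 1.588e-04 = 1.591e-09 m³.
Inverting, life L = V_lim·H/(K·W) = 1.591e-09 · 9.853e+08 / (3.943e-06 · 25.90) = 1.535e+04 m.

value=1.535e+04 m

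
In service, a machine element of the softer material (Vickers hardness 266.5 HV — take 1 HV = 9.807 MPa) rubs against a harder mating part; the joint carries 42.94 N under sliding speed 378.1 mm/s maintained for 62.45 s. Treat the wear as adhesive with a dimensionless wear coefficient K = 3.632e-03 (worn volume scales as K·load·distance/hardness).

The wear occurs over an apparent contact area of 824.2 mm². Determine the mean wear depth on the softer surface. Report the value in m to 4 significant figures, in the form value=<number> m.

All arithmetic holds exact precision — printed values are rounded, and a single final rounding: four significant figures.
Convert: Sliding speed v = 378.1 mm/s = 0.3781 m/s. Distance L = v·t = 0.3781 m/s × 62.45 s = 23.61 m.
Convert: Hardness H = 266.5 HV × 9.807 MPa/HV = 2614 MPa = 2.614e+09 Pa.
Convert: Contact area A = 824.2 mm² = 8.242e-04 m².
Expressed in SI base units: W = 42.94 N, H = 2.614e+09 Pa, K = 3.632e-03.
Wear volume V = K·W·L/H = 3.632e-03 · 42.94 · 23.61 / 2.614e+09 = 1.409e-09 m³.
Mean wear depth h = V/A = 1.409e-09 / 8.242e-04 = 1.710e-06 m.

value=1.710e-06 m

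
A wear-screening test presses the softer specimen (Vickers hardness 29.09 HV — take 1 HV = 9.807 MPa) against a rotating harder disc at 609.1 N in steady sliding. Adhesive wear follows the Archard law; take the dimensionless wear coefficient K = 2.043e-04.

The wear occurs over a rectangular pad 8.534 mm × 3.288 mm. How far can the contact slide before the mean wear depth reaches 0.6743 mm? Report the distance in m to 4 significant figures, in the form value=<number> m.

value=43.38 m

All arithmetic holds full precision. Intermediates are printed rounded; rounded just once, at four significant figures.
Convert: Hardness H = 29.09 HV × 9.807 MPa/HV = 285.3 MPa = 2.853e+08 Pa.
Convert: Pad sides 8.534 mm × 3.288 mm = 0.008534 m × 0.003288 m. Contact area A = 0.008534 m × 0.003288 m = 2.806e-05 m².
Convert: Depth limit h_lim = 0.6743 mm = 6.743e-04 m.
In SI base units: W = 609.1 N, H = 2.853e+08 Pa, K = 2.043e-04.
Allowed volume V_lim = h_lim·A = 6.743e-04 · 2.806e-05 = 1.892e-08 m³.
So the life L = V_lim·H/(K·W) = 1.892e-08 · 2.853e+08 / (2.043e-04 · 609.1) = 43.38 m.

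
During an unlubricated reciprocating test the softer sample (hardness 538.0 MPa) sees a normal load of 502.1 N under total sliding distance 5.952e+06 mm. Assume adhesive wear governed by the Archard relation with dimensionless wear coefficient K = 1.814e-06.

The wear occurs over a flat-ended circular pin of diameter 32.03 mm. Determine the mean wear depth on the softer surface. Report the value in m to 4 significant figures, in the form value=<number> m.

Every step holds full float precision — the intermediates appear rounded — one final rounding, at 4 significant digits.
Convert: Distance covered L = 5.952e+06 mm = 5952 m.
Convert: Hardness H = 538.0 MPa = 5.380e+08 Pa.
Convert: Pin diameter d = 32.03 mm = 0.03203 m. Contact area A = π·d²/4 = π·(0.03203 m)²/4 = 8.058e-04 m².
Collected in SI base units: W = 502.1 N, H = 5.380e+08 Pa, K = 1.814e-06.
Archard volume V = K·W·L/H = 1.814e-06 · 502.1 · 5952 / 5.380e+08 = 1.008e-08 m³.
Mean wear depth h = V/A = 1.008e-08 / 8.058e-04 = 1.251e-05 m.

value=1.251e-05 m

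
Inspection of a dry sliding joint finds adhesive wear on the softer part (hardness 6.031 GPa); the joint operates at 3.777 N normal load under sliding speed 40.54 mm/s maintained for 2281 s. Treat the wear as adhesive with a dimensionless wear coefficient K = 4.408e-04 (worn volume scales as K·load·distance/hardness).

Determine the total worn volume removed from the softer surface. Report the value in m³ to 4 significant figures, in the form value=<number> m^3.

value=2.553e-11 m^3

The computation holds full precision; the intermediates are displayed rounded; rounded once at the end to four significant figures.
Convert: Sliding speed v = 40.54 mm/s = 0.04054 m/s. Distance L = v·t = 0.04054 m/s × 2281 s = 92.47 m.
Convert: Hardness H = 6.031 GPa = 6.031e+09 Pa.
Working in SI base units: W = 3.777 N, H = 6.031e+09 Pa, K = 4.408e-04.
The Archard volume V = K·W·L/H = 4.408e-04 · 3.777 · 92.47 / 6.031e+09 = 2.553e-11 m³.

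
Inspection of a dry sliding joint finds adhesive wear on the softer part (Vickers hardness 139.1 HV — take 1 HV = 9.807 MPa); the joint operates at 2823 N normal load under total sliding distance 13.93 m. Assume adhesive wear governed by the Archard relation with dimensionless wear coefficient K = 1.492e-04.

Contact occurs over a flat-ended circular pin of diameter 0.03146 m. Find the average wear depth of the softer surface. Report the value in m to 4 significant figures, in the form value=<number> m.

Quoted intermediates are rounded. The algebra carries full float precision; one last rounding to four significant figures.
Convert: Hardness H = 139.1 HV × 9.807 MPa/HV = 1364 MPa = 1.364e+09 Pa.
Convert: Contact area A = π·d²/4 = π·(0.03146 m)²/4 = 7.773e-04 m².
Restated in SI base units: W = 2823 N, H = 1.364e+09 Pa, K = 1.492e-04.
By Archard's law, V = K·W·L/H = 1.492e-04 · 2823 · 13.93 / 1.364e+09 = 4.301e-09 m³.
Depth of wear h = V/A = 4.301e-09 / 7.773e-04 = 5.533e-06 m.

value=5.533e-06 m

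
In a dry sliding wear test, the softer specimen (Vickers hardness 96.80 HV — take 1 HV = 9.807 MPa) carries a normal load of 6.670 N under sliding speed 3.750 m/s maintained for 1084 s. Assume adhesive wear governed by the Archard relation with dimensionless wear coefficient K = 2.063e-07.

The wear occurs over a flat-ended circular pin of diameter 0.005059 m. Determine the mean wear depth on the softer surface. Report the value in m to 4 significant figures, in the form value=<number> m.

Every step holds full precision, and displayed values are rounded. Rounded once at the end to 4 significant figures.
Convert: Total distance L = v·t = 3.750 m/s × 1084 s = 4065 m.
Convert: Hardness H = 96.80 HV × 9.807 MPa/HV = 949.3 MPa = 9.493e+08 Pa.
Convert: Contact area A = π·d²/4 = π·(0.005059 m)²/4 = 2.010e-05 m².
As SI base values: W = 6.670 N, H = 9.493e+08 Pa, K = 2.063e-07.
Apply Archard: V = K·W·L/H = 2.063e-07 · 6.670 · 4065 / 9.493e+08 = 5.892e-12 m³.
Depth h = V/A = 5.892e-12 / 2.010e-05 = 2.931e-07 m.

value=2.931e-07 m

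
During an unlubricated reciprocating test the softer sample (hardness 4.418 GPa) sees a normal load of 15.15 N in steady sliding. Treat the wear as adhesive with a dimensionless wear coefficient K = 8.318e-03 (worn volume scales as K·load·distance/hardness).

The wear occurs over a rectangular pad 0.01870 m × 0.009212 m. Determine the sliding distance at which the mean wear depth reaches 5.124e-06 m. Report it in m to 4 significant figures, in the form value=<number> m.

The computation keeps full precision — the intermediates appear rounded, and one last rounding: four significant figures.
Convert: Hardness H = 4.418 GPa = 4.418e+09 Pa.
Convert: Contact area A = 0.01870 m × 0.009212 m = 1.723e-04 m².
Expressed in SI base units: W = 15.15 N, H = 4.418e+09 Pa, K = 8.318e-03.
At the depth limit, V_lim = h_lim·A = 5.124e-06 · 1.723e-04 = 8.827e-10 m³.
So the life L = V_lim·H/(K·W) = 8.827e-10 · 4.418e+09 / (8.318e-03 · 15.15) = 30.95 m.

value=30.95 m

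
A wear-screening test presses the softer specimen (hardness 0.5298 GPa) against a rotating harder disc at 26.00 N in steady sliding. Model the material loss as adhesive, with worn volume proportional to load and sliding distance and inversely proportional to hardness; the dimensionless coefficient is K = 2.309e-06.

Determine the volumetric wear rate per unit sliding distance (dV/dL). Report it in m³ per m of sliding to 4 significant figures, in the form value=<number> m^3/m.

value=1.133e-13 m^3/m

The computation keeps full float precision; intermediates are shown rounded; a single final rounding, at 4 significant figures.
Hardness H = 0.5298 GPa = 5.298e+08 Pa.
Restated in SI base units: W = 26.00 N, H = 5.298e+08 Pa, K = 2.309e-06.
Wear rate dV/dL = K·W/H — distance-free: 2.309e-06 · 26.00 / 5.298e+08 = 1.133e-13 m³/m.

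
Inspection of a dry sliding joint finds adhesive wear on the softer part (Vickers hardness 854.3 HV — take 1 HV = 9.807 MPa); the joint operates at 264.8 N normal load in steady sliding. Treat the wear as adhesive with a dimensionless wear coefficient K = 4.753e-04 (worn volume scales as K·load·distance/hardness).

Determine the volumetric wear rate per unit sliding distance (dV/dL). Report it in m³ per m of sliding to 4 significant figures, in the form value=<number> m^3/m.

Intermediates are printed rounded; the computation carries full precision; rounded just once, at four significant figures.
Hardness H = 854.3 HV × 9.807 MPa/HV = 8378 MPa = 8.378e+09 Pa.
In SI base units, W = 264.8 N, H = 8.378e+09 Pa, K = 4.753e-04.
Wear rate dV/dL = K·W/H (independent of L): 4.753e-04 · 264.8 / 8.378e+09 = 1.502e-11 m³/m.

value=1.502e-11 m^3/m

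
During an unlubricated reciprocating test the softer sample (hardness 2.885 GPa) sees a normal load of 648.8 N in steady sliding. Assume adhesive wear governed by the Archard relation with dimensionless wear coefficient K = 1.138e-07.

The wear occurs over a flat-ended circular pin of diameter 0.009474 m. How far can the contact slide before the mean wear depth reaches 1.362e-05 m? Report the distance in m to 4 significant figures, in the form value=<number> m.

The computation keeps exact precision; intermediate values are shown rounded. Rounded once at the end, at four significant figures.
Convert: Hardness H = 2.885 GPa = 2.885e+09 Pa.
Convert: Contact area A = π·d²/4 = π·(0.009474 m)²/4 = 7.049e-05 m².
Expressed in SI base units: W = 648.8 N, H = 2.885e+09 Pa, K = 1.138e-07.
Allowed volume V_lim = h_lim·A = 1.362e-05 · 7.049e-05 = 9.601e-10 m³.
Sliding life L = V_lim·H/(K·W) = 9.601e-10 · 2.885e+09 / (1.138e-07 · 648.8) = 3.752e+04 m.

value=3.752e+04 m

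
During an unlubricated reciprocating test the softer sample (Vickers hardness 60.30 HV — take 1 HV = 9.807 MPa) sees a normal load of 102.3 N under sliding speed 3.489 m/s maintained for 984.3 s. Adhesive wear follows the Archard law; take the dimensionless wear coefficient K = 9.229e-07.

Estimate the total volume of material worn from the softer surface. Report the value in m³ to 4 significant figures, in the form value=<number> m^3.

value=5.483e-10 m^3

The intermediates are printed rounded; every step holds exact precision; rounded once at the end to four significant figures.
Convert: Distance L = v·t = 3.489 m/s × 984.3 s = 3434 m.
Convert: Hardness H = 60.30 HV × 9.807 MPa/HV = 591.4 MPa = 5.914e+08 Pa.
In SI base units: W = 102.3 N, H = 5.914e+08 Pa, K = 9.229e-07.
Apply Archard: V = K·W·L/H = 9.229e-07 · 102.3 · 3434 / 5.914e+08 = 5.483e-10 m³.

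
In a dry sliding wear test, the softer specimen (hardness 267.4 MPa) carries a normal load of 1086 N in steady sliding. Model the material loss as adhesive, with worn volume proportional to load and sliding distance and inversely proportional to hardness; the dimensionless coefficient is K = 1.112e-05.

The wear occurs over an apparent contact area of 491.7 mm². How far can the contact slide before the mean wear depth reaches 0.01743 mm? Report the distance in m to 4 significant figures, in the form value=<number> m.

value=189.8 m

The computation maintains full precision, and quoted intermediates are rounded — rounded just once, at four significant digits.
Convert: Hardness H = 267.4 MPa = 2.674e+08 Pa.
Convert: Contact area A = 491.7 mm² = 4.917e-04 m².
Convert: Depth limit h_lim = 0.01743 mm = 1.743e-05 m.
Collected in SI base units: W = 1086 N, H = 2.674e+08 Pa, K = 1.112e-05.
Limit volume V_lim = h_lim·A = 1.743e-05 · 4.917e-04 = 8.570e-09 m³.
Thus life L = V_lim·H/(K·W) = 8.570e-09 · 2.674e+08 / (1.112e-05 · 1086) = 189.8 m.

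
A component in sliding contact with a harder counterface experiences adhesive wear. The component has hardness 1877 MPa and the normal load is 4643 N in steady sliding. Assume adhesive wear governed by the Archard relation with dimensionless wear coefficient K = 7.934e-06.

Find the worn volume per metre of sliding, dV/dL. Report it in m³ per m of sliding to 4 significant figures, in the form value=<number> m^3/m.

The algebra holds exact precision; shown intermediates are rounded. Rounded once at the end, at four significant digits.
Hardness H = 1877 MPa = 1.877e+09 Pa.
SI base units throughout: W = 4643 N, H = 1.877e+09 Pa, K = 7.934e-06.
The wear rate dV/dL = K·W/H, so: 7.934e-06 · 4643 / 1.877e+09 = 1.963e-11 m³/m.

value=1.963e-11 m^3/m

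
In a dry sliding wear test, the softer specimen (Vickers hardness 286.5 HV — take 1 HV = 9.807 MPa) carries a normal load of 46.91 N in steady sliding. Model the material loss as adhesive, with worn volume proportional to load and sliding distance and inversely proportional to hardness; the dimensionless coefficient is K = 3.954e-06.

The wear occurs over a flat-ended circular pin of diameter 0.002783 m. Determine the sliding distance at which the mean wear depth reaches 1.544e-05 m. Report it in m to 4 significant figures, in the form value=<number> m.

Intermediate values are displayed rounded — all working math runs at full float precision; a lone final rounding to four significant figures.
Convert: Hardness H = 286.5 HV × 9.807 MPa/HV = 2810 MPa = 2.810e+09 Pa.
Convert: Contact area A = π·d²/4 = π·(0.002783 m)²/4 = 6.083e-06 m².
In SI base units: W = 46.91 N, H = 2.810e+09 Pa, K = 3.954e-06.
Limit volume V_lim = h_lim·A = 1.544e-05 · 6.083e-06 = 9.392e-11 m³.
Thus life L = V_lim·H/(K·W) = 9.392e-11 · 2.810e+09 / (3.954e-06 · 46.91) = 1423 m.

value=1423 m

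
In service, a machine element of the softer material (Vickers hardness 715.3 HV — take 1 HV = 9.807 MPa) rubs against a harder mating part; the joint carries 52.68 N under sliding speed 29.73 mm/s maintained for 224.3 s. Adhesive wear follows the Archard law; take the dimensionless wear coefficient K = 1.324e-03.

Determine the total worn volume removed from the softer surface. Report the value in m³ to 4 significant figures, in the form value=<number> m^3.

The computation holds exact precision — intermediates are displayed rounded; rounded just once to four significant figures.
Convert: Sliding speed v = 29.73 mm/s = 0.02973 m/s. Distance L = v·t = 0.02973 m/s × 224.3 s = 6.668 m.
Convert: Hardness H = 715.3 HV × 9.807 MPa/HV = 7015 MPa = 7.015e+09 Pa.
As SI base values: W = 52.68 N, H = 7.015e+09 Pa, K = 1.324e-03.
Worn volume V = K·W·L/H = 1.324e-03 · 52.68 · 6.668 / 7.015e+09 = 6.630e-11 m³.

value=6.630e-11 m^3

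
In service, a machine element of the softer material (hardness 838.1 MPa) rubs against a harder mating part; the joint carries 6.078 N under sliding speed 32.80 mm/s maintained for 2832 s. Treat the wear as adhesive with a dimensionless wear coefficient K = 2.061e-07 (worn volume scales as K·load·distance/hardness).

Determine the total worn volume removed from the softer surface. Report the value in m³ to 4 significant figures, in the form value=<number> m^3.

value=1.388e-13 m^3

Quoted intermediates are rounded. All arithmetic keeps full float precision — a single final rounding: 4 significant digits.
Sliding speed v = 32.80 mm/s = 0.03280 m/s. Distance covered L = v·t = 0.03280 m/s × 2832 s = 92.89 m.
Hardness H = 838.1 MPa = 8.381e+08 Pa.
SI base units throughout: W = 6.078 N, H = 8.381e+08 Pa, K = 2.061e-07.
Worn volume V = K·W·L/H = 2.061e-07 · 6.078 · 92.89 / 8.381e+08 = 1.388e-13 m³.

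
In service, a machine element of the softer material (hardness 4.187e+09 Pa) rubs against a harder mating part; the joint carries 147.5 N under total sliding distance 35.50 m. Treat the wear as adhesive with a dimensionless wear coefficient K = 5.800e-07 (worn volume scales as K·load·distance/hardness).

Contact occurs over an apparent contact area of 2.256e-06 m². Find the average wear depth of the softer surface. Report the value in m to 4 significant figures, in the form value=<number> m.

The intermediates are displayed rounded, and the computation runs at exact precision. Rounded once at the end: four significant figures.
Working in SI base units: W = 147.5 N, H = 4.187e+09 Pa, K = 5.800e-07.
Worn volume V = K·W·L/H = 5.800e-07 · 147.5 · 35.50 / 4.187e+09 = 7.253e-13 m³.
Average depth h = V/A = 7.253e-13 / 2.256e-06 = 3.215e-07 m.

value=3.215e-07 m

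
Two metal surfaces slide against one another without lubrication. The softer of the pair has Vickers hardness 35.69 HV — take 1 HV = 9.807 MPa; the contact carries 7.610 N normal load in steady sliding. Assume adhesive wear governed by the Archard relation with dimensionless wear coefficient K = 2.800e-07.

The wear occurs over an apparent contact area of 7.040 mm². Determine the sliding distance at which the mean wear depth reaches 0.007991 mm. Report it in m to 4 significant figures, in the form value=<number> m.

The computation holds full float precision — the intermediates appear rounded. Rounded just once: four significant figures.
Convert: Hardness H = 35.69 HV × 9.807 MPa/HV = 350.0 MPa = 3.500e+08 Pa.
Convert: Contact area A = 7.040 mm² = 7.040e-06 m².
Convert: Depth limit h_lim = 0.007991 mm = 7.991e-06 m.
Restated in SI base units: W = 7.610 N, H = 3.500e+08 Pa, K = 2.800e-07.
Limit volume V_lim = h_lim·A = 7.991e-06 · 7.040e-06 = 5.626e-11 m³.
Life L = V_lim·H/(K·W) = 5.626e-11 · 3.500e+08 / (2.800e-07 · 7.610) = 9241 m.

value=9241 m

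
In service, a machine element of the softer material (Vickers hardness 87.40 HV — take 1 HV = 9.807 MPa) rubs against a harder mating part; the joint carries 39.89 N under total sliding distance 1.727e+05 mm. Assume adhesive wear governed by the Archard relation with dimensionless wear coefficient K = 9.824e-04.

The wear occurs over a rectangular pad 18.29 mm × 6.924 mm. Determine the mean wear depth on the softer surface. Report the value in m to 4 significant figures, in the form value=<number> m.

The intermediates are shown rounded, and every step holds exact precision, and one final rounding, at 4 significant figures.
Sliding distance L = 1.727e+05 mm = 172.7 m.
Hardness H = 87.40 HV × 9.807 MPa/HV = 857.1 MPa = 8.571e+08 Pa.
Pad sides 18.29 mm × 6.924 mm = 0.01829 m × 0.006924 m. Contact area A = 0.01829 m × 0.006924 m = 1.266e-04 m².
Restated in SI base units: W = 39.89 N, H = 8.571e+08 Pa, K = 9.824e-04.
Worn volume V = K·W·L/H = 9.824e-04 · 39.89 · 172.7 / 8.571e+08 = 7.896e-09 m³.
Average depth h = V/A = 7.896e-09 / 1.266e-04 = 6.235e-05 m.

value=6.235e-05 m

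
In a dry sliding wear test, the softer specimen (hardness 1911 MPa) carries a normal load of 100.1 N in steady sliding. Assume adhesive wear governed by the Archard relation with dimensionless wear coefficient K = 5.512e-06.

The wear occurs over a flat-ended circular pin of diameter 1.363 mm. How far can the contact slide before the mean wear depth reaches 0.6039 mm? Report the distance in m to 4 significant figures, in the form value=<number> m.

Shown intermediates are rounded — all working math carries exact precision, and one final rounding, at four significant figures.
Convert: Hardness H = 1911 MPa = 1.911e+09 Pa.
Convert: Pin diameter d = 1.363 mm = 0.001363 m. Contact area A = π·d²/4 = π·(0.001363 m)²/4 = 1.459e-06 m².
Convert: Depth limit h_lim = 0.6039 mm = 6.039e-04 m.
Expressed in SI base units: W = 100.1 N, H = 1.911e+09 Pa, K = 5.512e-06.
Permissible volume V_lim = h_lim·A = 6.039e-04 · 1.459e-06 = 8.811e-10 m³.
So the life L = V_lim·H/(K·W) = 8.811e-10 · 1.911e+09 / (5.512e-06 · 100.1) = 3052 m.

value=3052 m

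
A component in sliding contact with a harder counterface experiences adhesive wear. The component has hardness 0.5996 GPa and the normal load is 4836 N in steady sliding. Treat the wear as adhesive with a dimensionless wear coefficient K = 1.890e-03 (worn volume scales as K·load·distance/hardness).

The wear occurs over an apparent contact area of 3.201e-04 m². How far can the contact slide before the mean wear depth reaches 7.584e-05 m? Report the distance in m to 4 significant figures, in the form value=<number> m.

Each operation runs at full precision, and intermediate values appear rounded; one final rounding, at 4 significant digits.
Hardness H = 0.5996 GPa = 5.996e+08 Pa.
Collected in SI base units: W = 4836 N, H = 5.996e+08 Pa, K = 1.890e-03.
Permissible volume V_lim = h_lim·A = 7.584e-05 · 3.201e-04 = 2.428e-08 m³.
Life L = V_lim·H/(K·W) = 2.428e-08 · 5.996e+08 / (1.890e-03 · 4836) = 1.593 m.

value=1.593 m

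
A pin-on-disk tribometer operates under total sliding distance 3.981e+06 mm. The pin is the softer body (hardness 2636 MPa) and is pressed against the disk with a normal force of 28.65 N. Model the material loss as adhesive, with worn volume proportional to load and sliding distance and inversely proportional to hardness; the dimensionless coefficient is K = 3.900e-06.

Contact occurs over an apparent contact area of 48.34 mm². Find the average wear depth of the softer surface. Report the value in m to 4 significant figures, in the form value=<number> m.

All working math runs at exact precision — intermediates appear rounded, and rounded once at the end, at four significant figures.
Convert: Distance L = 3.981e+06 mm = 3981 m.
Convert: Hardness H = 2636 MPa = 2.636e+09 Pa.
Convert: Contact area A = 48.34 mm² = 4.834e-05 m².
In SI base units, W = 28.65 N, H = 2.636e+09 Pa, K = 3.900e-06.
Volume removed: V = K·W·L/H = 3.900e-06 · 28.65 · 3981 / 2.636e+09 = 1.687e-10 m³.
Depth of wear h = V/A = 1.687e-10 / 4.834e-05 = 3.491e-06 m.

value=3.491e-06 m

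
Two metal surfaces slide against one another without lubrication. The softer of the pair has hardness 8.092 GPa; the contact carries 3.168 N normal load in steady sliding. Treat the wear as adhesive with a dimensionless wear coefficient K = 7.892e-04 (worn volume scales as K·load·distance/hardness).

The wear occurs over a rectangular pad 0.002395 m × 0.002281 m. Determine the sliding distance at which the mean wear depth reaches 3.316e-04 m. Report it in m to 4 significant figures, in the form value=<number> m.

value=5863 m

Each operation holds full float precision. The intermediates appear rounded; a lone final rounding: 4 significant figures.
Convert: Hardness H = 8.092 GPa = 8.092e+09 Pa.
Convert: Contact area A = 0.002395 m × 0.002281 m = 5.463e-06 m².
Expressed in SI base units: W = 3.168 N, H = 8.092e+09 Pa, K = 7.892e-04.
Permissible volume V_lim = h_lim·A = 3.316e-04 · 5.463e-06 = 1.812e-09 m³.
So the life L = V_lim·H/(K·W) = 1.812e-09 · 8.092e+09 / (7.892e-04 · 3.168) = 5863 m.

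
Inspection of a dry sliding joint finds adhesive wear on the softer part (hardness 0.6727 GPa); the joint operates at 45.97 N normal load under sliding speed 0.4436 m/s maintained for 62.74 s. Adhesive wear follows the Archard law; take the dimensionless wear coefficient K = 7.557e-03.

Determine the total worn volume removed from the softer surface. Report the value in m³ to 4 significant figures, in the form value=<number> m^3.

Shown intermediates are rounded; the computation runs at exact precision; rounded just once to 4 significant digits.
Distance covered L = v·t = 0.4436 m/s × 62.74 s = 27.83 m.
Hardness H = 0.6727 GPa = 6.727e+08 Pa.
In SI base units: W = 45.97 N, H = 6.727e+08 Pa, K = 7.557e-03.
Archard volume V = K·W·L/H = 7.557e-03 · 45.97 · 27.83 / 6.727e+08 = 1.437e-08 m³.

value=1.437e-08 m^3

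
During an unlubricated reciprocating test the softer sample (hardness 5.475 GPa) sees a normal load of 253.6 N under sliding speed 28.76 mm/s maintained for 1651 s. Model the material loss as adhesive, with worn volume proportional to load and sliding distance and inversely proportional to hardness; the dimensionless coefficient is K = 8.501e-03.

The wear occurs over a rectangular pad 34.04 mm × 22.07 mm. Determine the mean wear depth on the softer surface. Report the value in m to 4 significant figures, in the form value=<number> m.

value=2.489e-05 m

The intermediates are shown rounded. The computation runs at full precision — one final rounding: 4 significant figures.
Sliding speed v = 28.76 mm/s = 0.02876 m/s. Path length L = v·t = 0.02876 m/s × 1651 s = 47.48 m.
Hardness H = 5.475 GPa = 5.475e+09 Pa.
Pad sides 34.04 mm × 22.07 mm = 0.03404 m × 0.02207 m. Contact area A = 0.03404 m × 0.02207 m = 7.513e-04 m².
As SI base values: W = 253.6 N, H = 5.475e+09 Pa, K = 8.501e-03.
Archard volume V = K·W·L/H = 8.501e-03 · 253.6 · 47.48 / 5.475e+09 = 1.870e-08 m³.
Wear depth h = V/A = 1.870e-08 / 7.513e-04 = 2.489e-05 m.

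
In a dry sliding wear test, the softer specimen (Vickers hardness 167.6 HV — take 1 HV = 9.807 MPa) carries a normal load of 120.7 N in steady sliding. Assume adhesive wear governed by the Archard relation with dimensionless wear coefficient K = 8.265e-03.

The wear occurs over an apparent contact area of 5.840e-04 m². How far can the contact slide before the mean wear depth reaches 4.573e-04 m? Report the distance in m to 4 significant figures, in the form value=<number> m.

value=440.0 m

Displayed values are rounded. Every step maintains full precision; rounded once at the end, at four significant figures.
Convert: Hardness H = 167.6 HV × 9.807 MPa/HV = 1644 MPa = 1.644e+09 Pa.
In SI base units: W = 120.7 N, H = 1.644e+09 Pa, K = 8.265e-03.
Permissible volume V_lim = h_lim·A = 4.573e-04 · 5.840e-04 = 2.671e-07 m³.
Life L = V_lim·H/(K·W) = 2.671e-07 · 1.644e+09 / (8.265e-03 · 120.7) = 440.0 m.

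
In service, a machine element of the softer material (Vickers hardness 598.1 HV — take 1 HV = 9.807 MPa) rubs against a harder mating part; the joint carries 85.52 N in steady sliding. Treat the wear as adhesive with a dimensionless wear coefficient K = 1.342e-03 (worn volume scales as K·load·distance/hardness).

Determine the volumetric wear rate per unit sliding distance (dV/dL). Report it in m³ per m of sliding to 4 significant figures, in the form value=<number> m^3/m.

The intermediates are shown rounded. The computation runs at full float precision — rounded just once: 4 significant digits.
Convert: Hardness H = 598.1 HV × 9.807 MPa/HV = 5866 MPa = 5.866e+09 Pa.
Expressed in SI base units: W = 85.52 N, H = 5.866e+09 Pa, K = 1.342e-03.
Rate of wear dV/dL = K·W/H (no L dependence): 1.342e-03 · 85.52 / 5.866e+09 = 1.957e-11 m³/m.

value=1.957e-11 m^3/m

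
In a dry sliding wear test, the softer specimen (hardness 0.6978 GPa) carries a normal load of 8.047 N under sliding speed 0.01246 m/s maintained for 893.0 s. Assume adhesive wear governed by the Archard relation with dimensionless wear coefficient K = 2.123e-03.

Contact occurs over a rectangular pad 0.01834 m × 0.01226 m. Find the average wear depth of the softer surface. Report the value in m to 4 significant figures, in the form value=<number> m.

Intermediates are printed rounded; all working math carries full precision — rounded once at the end: 4 significant digits.
Convert: Distance covered L = v·t = 0.01246 m/s × 893.0 s = 11.13 m.
Convert: Hardness H = 0.6978 GPa = 6.978e+08 Pa.
Convert: Contact area A = 0.01834 m × 0.01226 m = 2.248e-04 m².
In SI base units, W = 8.047 N, H = 6.978e+08 Pa, K = 2.123e-03.
Archard relation: V = K·W·L/H = 2.123e-03 · 8.047 · 11.13 / 6.978e+08 = 2.724e-10 m³.
Wear depth h = V/A = 2.724e-10 / 2.248e-04 = 1.212e-06 m.

value=1.212e-06 m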